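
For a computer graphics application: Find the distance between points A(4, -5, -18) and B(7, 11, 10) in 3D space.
d = √[(3)² + (16)² + (28)²] = √1049 = 32.39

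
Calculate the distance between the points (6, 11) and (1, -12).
Using the distance formula: d = sqrt((x₂-x₁)² + (y₂-y₁)²)
dx = 1 - 6 = -5
dy = (-12) - 11 = -23
d = sqrt((-5)² + (-23)²) = sqrt(25 + 529) = sqrt(554) = 23.54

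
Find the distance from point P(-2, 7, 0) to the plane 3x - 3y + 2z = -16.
d = |3(-2) + (-3)(7) + 2(0) - (-16)| / √(3² + (-3)² + 2²) = 11/√22 = 2.345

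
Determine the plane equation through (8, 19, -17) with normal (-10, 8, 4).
d = n·P = (-10)(8) + (8)(19) + (4)(-17) = 4
Plane: -10x + 8y + 4z = 4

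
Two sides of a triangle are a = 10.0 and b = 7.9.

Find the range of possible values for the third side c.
By the triangle inequality: |a - b| < c < a + b
|10.0 - 7.9| < c < 10.0 + 7.9
2.1 < c < 17.9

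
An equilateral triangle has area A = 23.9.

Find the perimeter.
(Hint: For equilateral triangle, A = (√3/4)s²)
A = (√3/4)s²  →  s² = 4A/√3 = 4·23.9/√3 = 55.1947
s = 7.42931
Perimeter = 3s = 22.29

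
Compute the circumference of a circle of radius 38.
Circumference = 2 * pi * r
Circumference = 2 * pi * 38
Circumference = 238.76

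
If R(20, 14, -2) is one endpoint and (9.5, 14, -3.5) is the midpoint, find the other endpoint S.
S = (2×9.5 - 20, 2×14 - 14, 2×(-3.5) - (-2)) = (-1, 14, -5)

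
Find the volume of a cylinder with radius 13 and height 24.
Volume = pi * r² * h
Volume = pi * 13² * 24
Volume = pi * 169 * 24
Volume = pi * 4056
Volume = 12742.30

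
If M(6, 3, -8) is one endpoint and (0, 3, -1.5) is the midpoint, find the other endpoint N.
N = (2×0 - 6, 2×3 - 3, 2×(-1.5) - (-8)) = (-6, 3, 5)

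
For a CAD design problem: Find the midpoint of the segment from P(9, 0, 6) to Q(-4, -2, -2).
Midpoint = ((9-4)/2, (0-2)/2, (6-2)/2) = (2.5, -1, 2)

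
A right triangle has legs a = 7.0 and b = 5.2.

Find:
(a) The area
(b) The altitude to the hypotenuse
(a) Area = ½ab = ½·7.0·5.2 = 18.2
(b) Hypotenuse c = √(7.0² + 5.2²) = √76.04 = 8.72009
    Area = ½·c·h_c  →  h_c = 2·Area/c = 2·18.2/8.72009 = 4.174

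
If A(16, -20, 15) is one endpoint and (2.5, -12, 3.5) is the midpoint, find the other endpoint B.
B = (2×2.5 - 16, 2×(-12) - (-20), 2×3.5 - 15) = (-11, -4, -8)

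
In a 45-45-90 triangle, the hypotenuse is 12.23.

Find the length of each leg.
In a 45-45-90 triangle, hypotenuse = leg·√2  →  leg = hypotenuse/√2
leg = 12.23/√2 = 8.648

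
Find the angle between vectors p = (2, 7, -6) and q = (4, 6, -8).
p·q = 98, |p|² = 89, |q|² = 116
cos θ = 98/√10324 ≈ 0.9645
θ ≈ 15.31°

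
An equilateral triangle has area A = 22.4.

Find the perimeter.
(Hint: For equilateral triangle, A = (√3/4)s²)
A = (√3/4)s²  →  s² = 4A/√3 = 4·22.4/√3 = 51.7306
s = 7.1924
Perimeter = 3s = 21.58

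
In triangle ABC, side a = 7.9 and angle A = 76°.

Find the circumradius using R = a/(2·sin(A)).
R = a/(2·sin(A)) = 7.9/(2·sin(76°))
R = 7.9/(2·0.970296) = 7.9/1.940591 = 4.071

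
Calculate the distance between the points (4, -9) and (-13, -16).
Using the distance formula: d = sqrt((x₂-x₁)² + (y₂-y₁)²)
dx = (-13) - 4 = -17
dy = (-16) - (-9) = -7
d = sqrt((-17)² + (-7)²) = sqrt(289 + 49) = sqrt(338) = 18.38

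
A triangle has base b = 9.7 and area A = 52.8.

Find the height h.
A = ½bh  →  h = 2A/b
h = 2·52.8/9.7 = 10.89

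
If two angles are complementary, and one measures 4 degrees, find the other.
Complementary angles sum to 90 degrees.
Other angle = 90 - 4
Other angle = 86 degrees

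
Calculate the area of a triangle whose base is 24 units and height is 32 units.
Area = (1/2) * base * height
Area = (1/2) * 24 * 32
Area = 384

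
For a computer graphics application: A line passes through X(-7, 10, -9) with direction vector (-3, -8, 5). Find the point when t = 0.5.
P(0.5) = (-7 + (-3)(0.5), 10 + (-8)(0.5), -9 + 5(0.5)) = (-8.5, 6, -6.5)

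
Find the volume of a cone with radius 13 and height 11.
Volume = (1/3) * pi * r² * h
Volume = (1/3) * pi * 13² * 11
Volume = (1/3) * pi * 169 * 11
Volume = (1/3) * pi * 1859
Volume = 1946.74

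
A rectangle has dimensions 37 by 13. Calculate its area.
Area = length * width
Area = 37 * 13
Area = 481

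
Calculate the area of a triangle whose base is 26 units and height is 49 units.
Area = (1/2) * base * height
Area = (1/2) * 26 * 49
Area = 637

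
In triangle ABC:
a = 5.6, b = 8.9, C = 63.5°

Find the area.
Using A = ½ab·sin(C):
A = ½·5.6·8.9·sin(63.5°) = ½·49.84·0.894934 = 22.3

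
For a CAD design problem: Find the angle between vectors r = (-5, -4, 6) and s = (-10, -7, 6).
r·s = 114, |r|² = 77, |s|² = 185
cos θ = 114/√14245 ≈ 0.9552
θ ≈ 17.22°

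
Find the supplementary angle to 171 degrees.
Supplementary angles sum to 180 degrees.
Other angle = 180 - 171
Other angle = 9 degrees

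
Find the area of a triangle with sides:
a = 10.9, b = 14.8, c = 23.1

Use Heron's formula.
s = (a+b+c)/2 = (10.9+14.8+23.1)/2 = 24.4
A = √(s(s-a)(s-b)(s-c)) = √(24.4·13.5·9.6·1.3)
A = √4110.91 = 64.12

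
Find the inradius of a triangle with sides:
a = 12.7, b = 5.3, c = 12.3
s = (a+b+c)/2 = (12.7+5.3+12.3)/2 = 15.15
Area = √(s(s-a)(s-b)(s-c)) = √(15.15·2.45·9.85·2.85) = 32.2797
r = Area/s = 32.2797/15.15 = 2.131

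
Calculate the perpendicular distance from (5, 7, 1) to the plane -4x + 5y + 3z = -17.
d = |(-4)(5) + 5(7) + 3(1) - (-17)| / √((-4)² + 5² + 3²) = 35/√50 = 4.95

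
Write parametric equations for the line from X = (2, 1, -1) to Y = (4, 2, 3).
Direction vector d = Y - X = (2, 1, 4)
x = 2 + 2t, y = 1 + t, z = -1 + 4t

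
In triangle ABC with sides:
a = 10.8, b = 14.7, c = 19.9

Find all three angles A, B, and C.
By the law of cosines:
cos(A) = (b² + c² - a²)/(2bc) = 0.846853  →  A = 32.13°
cos(B) = (a² + c² - b²)/(2ac) = 0.689931  →  B = 46.38°
cos(C) = (a² + b² - c²)/(2ab) = -0.199295  →  C = 101.5°
Check: A + B + C = 180.0° ✓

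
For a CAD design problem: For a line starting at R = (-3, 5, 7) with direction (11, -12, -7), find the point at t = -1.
P(-1) = (-3 + 11(-1), 5 + (-12)(-1), 7 + (-7)(-1)) = (-14, 17, 14)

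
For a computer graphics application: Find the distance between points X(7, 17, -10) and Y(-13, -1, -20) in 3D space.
d = √[(-20)² + (-18)² + (-10)²] = √824 = 28.71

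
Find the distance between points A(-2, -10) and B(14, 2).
Using the distance formula: d = sqrt((x₂-x₁)² + (y₂-y₁)²)
dx = 14 - (-2) = 16
dy = 2 - (-10) = 12
d = sqrt(16² + 12²) = sqrt(256 + 144) = sqrt(400) = 20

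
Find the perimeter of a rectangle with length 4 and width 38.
Perimeter = 2 * (length + width)
Perimeter = 2 * (4 + 38)
Perimeter = 2 * 42
Perimeter = 84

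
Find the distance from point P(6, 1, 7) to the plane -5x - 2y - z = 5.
d = |(-5)(6) + (-2)(1) + (-1)(7) - (5)| / √((-5)² + (-2)² + (-1)²) = 44/√30 = 8.033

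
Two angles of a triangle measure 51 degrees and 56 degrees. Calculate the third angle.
Sum of angles in a triangle = 180 degrees
Third angle = 180 - 51 - 56
Third angle = 73 degrees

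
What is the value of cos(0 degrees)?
cos(0 degrees) = 1
Decimal approximation: 1.0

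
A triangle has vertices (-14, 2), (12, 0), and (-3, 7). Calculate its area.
Using the coordinate formula: Area = (1/2)|x₁(y₂-y₃) + x₂(y₃-y₁) + x₃(y₁-y₂)|
Area = (1/2)|(-14)(0-7) + 12(7-2) + (-3)(2-0)|
Area = (1/2)|(-14)*(-7) + 12*5 + (-3)*2|
Area = (1/2)|98 + 60 + (-6)|
Area = (1/2)*152 = 76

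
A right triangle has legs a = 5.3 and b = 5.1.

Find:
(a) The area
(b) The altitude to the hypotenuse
(a) Area = ½ab = ½·5.3·5.1 = 13.515
(b) Hypotenuse c = √(5.3² + 5.1²) = √54.1 = 7.35527
    Area = ½·c·h_c  →  h_c = 2·Area/c = 2·13.515/7.35527 = 3.675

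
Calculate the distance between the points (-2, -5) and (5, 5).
Using the distance formula: d = sqrt((x₂-x₁)² + (y₂-y₁)²)
dx = 5 - (-2) = 7
dy = 5 - (-5) = 10
d = sqrt(7² + 10²) = sqrt(49 + 100) = sqrt(149) = 12.21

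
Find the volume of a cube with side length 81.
Volume = s³
Volume = 81³
Volume = 531441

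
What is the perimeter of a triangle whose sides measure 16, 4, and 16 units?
Perimeter = sum of all sides
Perimeter = 16 + 4 + 16
Perimeter = 36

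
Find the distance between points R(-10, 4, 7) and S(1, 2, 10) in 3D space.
d = √[(11)² + (-2)² + (3)²] = √134 = 11.58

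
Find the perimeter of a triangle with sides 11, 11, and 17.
Perimeter = sum of all sides
Perimeter = 11 + 11 + 17
Perimeter = 39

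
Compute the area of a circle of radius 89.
Area = pi * r²
Area = pi * 89²
Area = pi * 7921
Area = 24884.56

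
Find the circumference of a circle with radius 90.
Circumference = 2 * pi * r
Circumference = 2 * pi * 90
Circumference = 565.49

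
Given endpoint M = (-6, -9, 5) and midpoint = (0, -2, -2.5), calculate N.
N = (2×0 - (-6), 2×(-2) - (-9), 2×(-2.5) - 5) = (6, 5, -10)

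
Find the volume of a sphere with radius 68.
Volume = (4/3) * pi * r³
Volume = (4/3) * pi * 68³
Volume = (4/3) * pi * 314432
Volume = 1317089.68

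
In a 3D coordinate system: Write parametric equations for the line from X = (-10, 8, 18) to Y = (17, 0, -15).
Direction vector d = Y - X = (27, -8, -33)
x = -10 + 27t, y = 8 - 8t, z = 18 - 33t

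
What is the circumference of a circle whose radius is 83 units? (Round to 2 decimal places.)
Circumference = 2 * pi * r
Circumference = 2 * pi * 83
Circumference = 521.50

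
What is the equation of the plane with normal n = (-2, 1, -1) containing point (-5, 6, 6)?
d = n·P = (-2)(-5) + (1)(6) + (-1)(6) = 10
Plane: -2x + y - z = 10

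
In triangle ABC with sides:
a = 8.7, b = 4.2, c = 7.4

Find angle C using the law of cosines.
cos(C) = (a² + b² - c²)/(2ab)
cos(C) = (8.7² + 4.2² - 7.4²)/(2·8.7·4.2) = 38.57/73.08 = 0.527778
C = arccos(0.527778) = 58.14°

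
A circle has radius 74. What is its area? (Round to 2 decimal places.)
Area = pi * r²
Area = pi * 74²
Area = pi * 5476
Area = 17203.36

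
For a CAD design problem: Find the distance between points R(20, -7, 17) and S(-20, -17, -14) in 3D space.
d = √[(-40)² + (-10)² + (-31)²] = √2661 = 51.58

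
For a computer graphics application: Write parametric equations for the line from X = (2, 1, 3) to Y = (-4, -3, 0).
Direction vector d = Y - X = (-6, -4, -3)
x = 2 - 6t, y = 1 - 4t, z = 3 - 3t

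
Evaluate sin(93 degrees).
sin(93 degrees) = 0.9986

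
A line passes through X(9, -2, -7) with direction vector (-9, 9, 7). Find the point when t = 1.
P(1) = (9 + (-9)(1), -2 + 9(1), -7 + 7(1)) = (0, 7, 0)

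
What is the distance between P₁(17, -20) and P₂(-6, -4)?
Using the distance formula: d = sqrt((x₂-x₁)² + (y₂-y₁)²)
dx = (-6) - 17 = -23
dy = (-4) - (-20) = 16
d = sqrt((-23)² + 16²) = sqrt(529 + 256) = sqrt(785) = 28.02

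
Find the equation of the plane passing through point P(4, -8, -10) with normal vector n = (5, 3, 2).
d = n·P = (5)(4) + (3)(-8) + (2)(-10) = -24
Plane: 5x + 3y + 2z = -24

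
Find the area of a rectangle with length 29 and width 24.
Area = length * width
Area = 29 * 24
Area = 696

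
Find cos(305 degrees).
cos(305 degrees) = 0.5736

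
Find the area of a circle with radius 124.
Area = pi * r²
Area = pi * 124²
Area = pi * 15376
Area = 48305.13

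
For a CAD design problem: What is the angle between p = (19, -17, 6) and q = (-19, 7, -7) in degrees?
p·q = -522, |p|² = 686, |q|² = 459
cos θ = -522/√314874 ≈ -0.9303
θ ≈ 158.5°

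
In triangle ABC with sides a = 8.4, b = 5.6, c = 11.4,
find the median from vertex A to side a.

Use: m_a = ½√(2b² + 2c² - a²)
m_a = ½√(2·5.6² + 2·11.4² - 8.4²)
m_a = ½√(62.72 + 259.92 - 70.56) = ½√252.08 = 7.939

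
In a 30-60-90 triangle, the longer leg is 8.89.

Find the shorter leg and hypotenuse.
In a 30-60-90 triangle, sides are in ratio 1 : √3 : 2.
Long leg = short leg·√3  →  short leg = 8.89/√3 = 5.133
Hypotenuse = 2·(short leg) = 2·8.89/√3 = 10.27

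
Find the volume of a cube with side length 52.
Volume = s³
Volume = 52³
Volume = 140608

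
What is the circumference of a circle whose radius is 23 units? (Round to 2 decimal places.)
Circumference = 2 * pi * r
Circumference = 2 * pi * 23
Circumference = 144.51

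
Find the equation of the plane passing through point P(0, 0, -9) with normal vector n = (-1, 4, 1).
d = n·P = (-1)(0) + (4)(0) + (1)(-9) = -9
Plane: -x + 4y + z = -9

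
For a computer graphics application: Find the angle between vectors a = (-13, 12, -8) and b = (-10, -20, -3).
a·b = -86, |a|² = 377, |b|² = 509
cos θ = -86/√191893 ≈ -0.1963
θ ≈ 101.3°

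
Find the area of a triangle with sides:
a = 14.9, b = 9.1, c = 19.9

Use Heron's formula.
s = (a+b+c)/2 = (14.9+9.1+19.9)/2 = 21.95
A = √(s(s-a)(s-b)(s-c)) = √(21.95·7.05·12.85·2.05)
A = √4076.44 = 63.85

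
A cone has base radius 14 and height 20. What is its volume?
Volume = (1/3) * pi * r² * h
Volume = (1/3) * pi * 14² * 20
Volume = (1/3) * pi * 196 * 20
Volume = (1/3) * pi * 3920
Volume = 4105.01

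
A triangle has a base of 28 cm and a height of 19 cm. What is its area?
Area = (1/2) * base * height
Area = (1/2) * 28 * 19
Area = 266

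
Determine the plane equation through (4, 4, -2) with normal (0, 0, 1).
d = n·P = (0)(4) + (0)(4) + (1)(-2) = -2
Plane: z = -2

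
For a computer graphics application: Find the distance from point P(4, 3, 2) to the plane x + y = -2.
d = |1(4) + 1(3) + 0(2) - (-2)| / √(1² + 1² + 0²) = 9/√2 = 6.364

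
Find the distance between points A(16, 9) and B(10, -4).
Using the distance formula: d = sqrt((x₂-x₁)² + (y₂-y₁)²)
dx = 10 - 16 = -6
dy = (-4) - 9 = -13
d = sqrt((-6)² + (-13)²) = sqrt(36 + 169) = sqrt(205) = 14.32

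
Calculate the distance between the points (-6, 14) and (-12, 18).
Using the distance formula: d = sqrt((x₂-x₁)² + (y₂-y₁)²)
dx = (-12) - (-6) = -6
dy = 18 - 14 = 4
d = sqrt((-6)² + 4²) = sqrt(36 + 16) = sqrt(52) = 7.21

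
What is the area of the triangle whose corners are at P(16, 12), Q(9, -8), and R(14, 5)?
Using the coordinate formula: Area = (1/2)|x₁(y₂-y₃) + x₂(y₃-y₁) + x₃(y₁-y₂)|
Area = (1/2)|16((-8)-5) + 9(5-12) + 14(12-(-8))|
Area = (1/2)|16*(-13) + 9*(-7) + 14*20|
Area = (1/2)|(-208) + (-63) + 280|
Area = (1/2)*9 = 4.50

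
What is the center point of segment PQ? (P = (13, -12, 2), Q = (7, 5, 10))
Midpoint = ((13+7)/2, (-12+5)/2, (2+10)/2) = (10, -3.5, 6)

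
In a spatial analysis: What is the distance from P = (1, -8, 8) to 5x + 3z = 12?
d = |5(1) + 0(-8) + 3(8) - (12)| / √(5² + 0² + 3²) = 17/√34 = 2.915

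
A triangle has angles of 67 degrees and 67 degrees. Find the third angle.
Sum of angles in a triangle = 180 degrees
Third angle = 180 - 67 - 67
Third angle = 46 degrees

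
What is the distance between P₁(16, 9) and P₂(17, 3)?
Using the distance formula: d = sqrt((x₂-x₁)² + (y₂-y₁)²)
dx = 17 - 16 = 1
dy = 3 - 9 = -6
d = sqrt(1² + (-6)²) = sqrt(1 + 36) = sqrt(37) = 6.08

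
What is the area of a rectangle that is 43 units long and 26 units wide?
Area = length * width
Area = 43 * 26
Area = 1118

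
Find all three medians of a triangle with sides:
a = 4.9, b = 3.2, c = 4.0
Using m_x = ½√(2y² + 2z² - x²):
m_a = ½√(2·3.2² + 2·4.0² - 4.9²) = ½√28.47 = 2.668
m_b = ½√(2·4.9² + 2·4.0² - 3.2²) = ½√69.78 = 4.177
m_c = ½√(2·4.9² + 2·3.2² - 4.0²) = ½√52.5 = 3.623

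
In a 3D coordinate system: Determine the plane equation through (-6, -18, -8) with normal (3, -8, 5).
d = n·P = (3)(-6) + (-8)(-18) + (5)(-8) = 86
Plane: 3x - 8y + 5z = 86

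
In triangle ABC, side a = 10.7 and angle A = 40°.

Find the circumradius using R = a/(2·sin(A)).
R = a/(2·sin(A)) = 10.7/(2·sin(40°))
R = 10.7/(2·0.642788) = 10.7/1.285575 = 8.323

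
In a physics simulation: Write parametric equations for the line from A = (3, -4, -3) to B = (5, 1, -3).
Direction vector d = B - A = (2, 5, 0)
x = 3 + 2t, y = -4 + 5t, z = -3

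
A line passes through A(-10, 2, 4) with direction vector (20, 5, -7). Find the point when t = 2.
P(2) = (-10 + 20(2), 2 + 5(2), 4 + (-7)(2)) = (30, 12, -10)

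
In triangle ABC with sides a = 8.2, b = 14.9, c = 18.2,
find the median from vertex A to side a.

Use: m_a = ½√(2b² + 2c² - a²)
m_a = ½√(2·14.9² + 2·18.2² - 8.2²)
m_a = ½√(444.02 + 662.48 - 67.24) = ½√1039.26 = 16.12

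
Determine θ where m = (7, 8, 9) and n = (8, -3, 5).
m·n = 77, |m|² = 194, |n|² = 98
cos θ = 77/√19012 ≈ 0.5584
θ ≈ 56.05°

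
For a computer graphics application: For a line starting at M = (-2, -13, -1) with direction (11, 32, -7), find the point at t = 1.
P(1) = (-2 + 11(1), -13 + 32(1), -1 + (-7)(1)) = (9, 19, -8)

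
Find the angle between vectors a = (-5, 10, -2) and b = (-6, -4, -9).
a·b = 8, |a|² = 129, |b|² = 133
cos θ = 8/√17157 ≈ 0.06108
θ ≈ 86.5°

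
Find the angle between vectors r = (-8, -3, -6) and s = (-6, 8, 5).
r·s = -6, |r|² = 109, |s|² = 125
cos θ = -6/√13625 ≈ -0.0514
θ ≈ 92.95°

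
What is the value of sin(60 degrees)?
sin(60 degrees) = sqrt(3)/2
Decimal approximation: 0.866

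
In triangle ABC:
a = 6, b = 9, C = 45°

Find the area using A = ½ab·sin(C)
A = ½·6·9·sin(45°) = ½·54·0.707107 = 19.09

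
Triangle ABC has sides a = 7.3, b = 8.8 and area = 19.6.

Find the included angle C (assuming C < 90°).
Area = ½ab·sin(C)  →  sin(C) = 2·Area/(ab)
sin(C) = 2·19.6/(7.3·8.8) = 0.610212
C = arcsin(0.610212) = 37.6°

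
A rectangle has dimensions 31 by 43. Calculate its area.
Area = length * width
Area = 31 * 43
Area = 1333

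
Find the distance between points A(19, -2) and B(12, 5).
Using the distance formula: d = sqrt((x₂-x₁)² + (y₂-y₁)²)
dx = 12 - 19 = -7
dy = 5 - (-2) = 7
d = sqrt((-7)² + 7²) = sqrt(49 + 49) = sqrt(98) = 9.90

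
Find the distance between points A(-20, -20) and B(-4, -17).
Using the distance formula: d = sqrt((x₂-x₁)² + (y₂-y₁)²)
dx = (-4) - (-20) = 16
dy = (-17) - (-20) = 3
d = sqrt(16² + 3²) = sqrt(256 + 9) = sqrt(265) = 16.28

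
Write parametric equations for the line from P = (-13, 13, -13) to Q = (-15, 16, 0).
Direction vector d = Q - P = (-2, 3, 13)
x = -13 - 2t, y = 13 + 3t, z = -13 + 13t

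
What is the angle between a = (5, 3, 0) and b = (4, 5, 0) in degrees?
a·b = 35, |a|² = 34, |b|² = 41
cos θ = 35/√1394 ≈ 0.9374
θ ≈ 20.38°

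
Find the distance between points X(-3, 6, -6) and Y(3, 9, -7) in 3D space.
d = √[(6)² + (3)² + (-1)²] = √46 = 6.782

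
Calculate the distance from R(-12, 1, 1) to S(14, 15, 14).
d = √[(26)² + (14)² + (13)²] = √1041 = 32.26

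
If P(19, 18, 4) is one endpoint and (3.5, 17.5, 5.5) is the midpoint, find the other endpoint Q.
Q = (2×3.5 - 19, 2×17.5 - 18, 2×5.5 - 4) = (-12, 17, 7)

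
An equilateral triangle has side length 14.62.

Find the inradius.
For an equilateral triangle, r = s/(2√3) where s is the side.
r = 14.62/(2√3) = 14.62/3.464102 = 4.22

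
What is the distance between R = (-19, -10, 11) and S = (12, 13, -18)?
d = √[(31)² + (23)² + (-29)²] = √2331 = 48.28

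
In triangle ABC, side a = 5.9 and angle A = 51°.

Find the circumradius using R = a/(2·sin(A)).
R = a/(2·sin(A)) = 5.9/(2·sin(51°))
R = 5.9/(2·0.777146) = 5.9/1.554292 = 3.796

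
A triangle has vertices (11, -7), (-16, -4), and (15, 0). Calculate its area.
Using the coordinate formula: Area = (1/2)|x₁(y₂-y₃) + x₂(y₃-y₁) + x₃(y₁-y₂)|
Area = (1/2)|11((-4)-0) + (-16)(0-(-7)) + 15((-7)-(-4))|
Area = (1/2)|11*(-4) + (-16)*7 + 15*(-3)|
Area = (1/2)|(-44) + (-112) + (-45)|
Area = (1/2)*201 = 100.50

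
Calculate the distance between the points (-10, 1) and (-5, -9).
Using the distance formula: d = sqrt((x₂-x₁)² + (y₂-y₁)²)
dx = (-5) - (-10) = 5
dy = (-9) - 1 = -10
d = sqrt(5² + (-10)²) = sqrt(25 + 100) = sqrt(125) = 11.18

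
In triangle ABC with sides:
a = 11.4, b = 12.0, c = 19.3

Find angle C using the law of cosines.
cos(C) = (a² + b² - c²)/(2ab)
cos(C) = (11.4² + 12.0² - 19.3²)/(2·11.4·12.0) = -98.53/273.6 = -0.360124
C = arccos(-0.360124) = 111.1°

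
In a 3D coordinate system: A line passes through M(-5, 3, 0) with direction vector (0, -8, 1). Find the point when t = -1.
P(-1) = (-5 + 0(-1), 3 + (-8)(-1), 0 + 1(-1)) = (-5, 11, -1)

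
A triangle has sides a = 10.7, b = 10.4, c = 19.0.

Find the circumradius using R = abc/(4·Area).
s = (a+b+c)/2 = 20.05
Area = √(s(s-a)(s-b)(s-c)) = √(20.05·9.35·9.65·1.05) = 43.5834
R = abc/(4·Area) = (10.7·10.4·19.0)/(4·43.5834) = 2114.32/174.3336 = 12.13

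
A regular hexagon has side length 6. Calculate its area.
For a regular 6-gon with side length s = 6:
Apothem a = s / (2*tan(pi/6)) = 6 / (2*tan(pi/6)) ≈ 5.1962
Perimeter P = 6 * 6 = 36
Area = (1/2) * P * a = (1/2) * 36 * 5.1962 = 93.53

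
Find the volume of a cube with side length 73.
Volume = s³
Volume = 73³
Volume = 389017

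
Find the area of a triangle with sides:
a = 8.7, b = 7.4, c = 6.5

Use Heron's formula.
s = (a+b+c)/2 = (8.7+7.4+6.5)/2 = 11.3
A = √(s(s-a)(s-b)(s-c)) = √(11.3·2.6·3.9·4.8)
A = √549.994 = 23.45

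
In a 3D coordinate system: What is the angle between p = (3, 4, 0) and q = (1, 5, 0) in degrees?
p·q = 23, |p|² = 25, |q|² = 26
cos θ = 23/√650 ≈ 0.9021
θ ≈ 25.56°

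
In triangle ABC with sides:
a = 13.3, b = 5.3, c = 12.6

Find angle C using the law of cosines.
cos(C) = (a² + b² - c²)/(2ab)
cos(C) = (13.3² + 5.3² - 12.6²)/(2·13.3·5.3) = 46.22/140.98 = 0.327848
C = arccos(0.327848) = 70.86°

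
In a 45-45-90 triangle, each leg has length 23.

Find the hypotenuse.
Hypotenuse = 23√2 = 32.53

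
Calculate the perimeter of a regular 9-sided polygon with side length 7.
Perimeter = number of sides * side length
Perimeter = 9 * 7
Perimeter = 63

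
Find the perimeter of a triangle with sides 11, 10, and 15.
Perimeter = sum of all sides
Perimeter = 11 + 10 + 15
Perimeter = 36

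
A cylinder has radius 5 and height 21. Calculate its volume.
Volume = pi * r² * h
Volume = pi * 5² * 21
Volume = pi * 25 * 21
Volume = pi * 525
Volume = 1649.34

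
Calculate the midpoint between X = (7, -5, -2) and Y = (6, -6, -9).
Midpoint = ((7+6)/2, (-5-6)/2, (-2-9)/2) = (6.5, -5.5, -5.5)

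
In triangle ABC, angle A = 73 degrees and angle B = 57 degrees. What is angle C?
Sum of angles in a triangle = 180 degrees
Third angle = 180 - 73 - 57
Third angle = 50 degrees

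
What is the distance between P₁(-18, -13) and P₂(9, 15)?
Using the distance formula: d = sqrt((x₂-x₁)² + (y₂-y₁)²)
dx = 9 - (-18) = 27
dy = 15 - (-13) = 28
d = sqrt(27² + 28²) = sqrt(729 + 784) = sqrt(1513) = 38.90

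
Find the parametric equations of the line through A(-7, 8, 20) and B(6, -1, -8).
Direction vector d = B - A = (13, -9, -28)
x = -7 + 13t, y = 8 - 9t, z = 20 - 28t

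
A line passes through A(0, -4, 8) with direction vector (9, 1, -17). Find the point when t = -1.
P(-1) = (0 + 9(-1), -4 + 1(-1), 8 + (-17)(-1)) = (-9, -5, 25)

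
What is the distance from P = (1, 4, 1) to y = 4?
d = |0(1) + 1(4) + 0(1) - (4)| / √(0² + 1² + 0²) = 0/√1 = 0.0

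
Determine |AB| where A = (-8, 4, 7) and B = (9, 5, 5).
d = √[(17)² + (1)² + (-2)²] = √294 = 17.15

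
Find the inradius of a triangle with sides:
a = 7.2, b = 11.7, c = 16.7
s = (a+b+c)/2 = (7.2+11.7+16.7)/2 = 17.8
Area = √(s(s-a)(s-b)(s-c)) = √(17.8·10.6·6.1·1.1) = 35.5815
r = Area/s = 35.5815/17.8 = 1.999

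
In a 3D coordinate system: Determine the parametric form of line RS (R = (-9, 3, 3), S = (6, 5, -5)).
Direction vector d = S - R = (15, 2, -8)
x = -9 + 15t, y = 3 + 2t, z = 3 - 8t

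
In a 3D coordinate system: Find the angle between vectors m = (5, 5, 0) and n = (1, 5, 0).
m·n = 30, |m|² = 50, |n|² = 26
cos θ = 30/√1300 ≈ 0.8321
θ ≈ 33.69°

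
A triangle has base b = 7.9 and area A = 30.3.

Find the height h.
A = ½bh  →  h = 2A/b
h = 2·30.3/7.9 = 7.671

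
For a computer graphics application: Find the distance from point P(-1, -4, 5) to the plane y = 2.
d = |0(-1) + 1(-4) + 0(5) - (2)| / √(0² + 1² + 0²) = 6/√1 = 6.0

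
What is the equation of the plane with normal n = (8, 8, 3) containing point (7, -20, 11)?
d = n·P = (8)(7) + (8)(-20) + (3)(11) = -71
Plane: 8x + 8y + 3z = -71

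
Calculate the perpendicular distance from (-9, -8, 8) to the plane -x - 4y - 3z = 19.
d = |(-1)(-9) + (-4)(-8) + (-3)(8) - (19)| / √((-1)² + (-4)² + (-3)²) = 2/√26 = 0.3922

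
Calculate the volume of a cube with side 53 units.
Volume = s³
Volume = 53³
Volume = 148877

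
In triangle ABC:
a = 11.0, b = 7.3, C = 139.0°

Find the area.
Using A = ½ab·sin(C):
A = ½·11.0·7.3·sin(139.0°) = ½·80.3·0.656059 = 26.34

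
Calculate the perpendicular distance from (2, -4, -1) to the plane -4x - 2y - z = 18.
d = |(-4)(2) + (-2)(-4) + (-1)(-1) - (18)| / √((-4)² + (-2)² + (-1)²) = 17/√21 = 3.71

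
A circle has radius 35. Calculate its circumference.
Circumference = 2 * pi * r
Circumference = 2 * pi * 35
Circumference = 219.91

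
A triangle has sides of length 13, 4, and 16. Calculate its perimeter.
Perimeter = sum of all sides
Perimeter = 13 + 4 + 16
Perimeter = 33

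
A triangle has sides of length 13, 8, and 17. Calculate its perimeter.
Perimeter = sum of all sides
Perimeter = 13 + 8 + 17
Perimeter = 38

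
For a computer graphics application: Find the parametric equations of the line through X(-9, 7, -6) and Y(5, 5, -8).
Direction vector d = Y - X = (14, -2, -2)
x = -9 + 14t, y = 7 - 2t, z = -6 - 2t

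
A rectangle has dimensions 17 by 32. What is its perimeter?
Perimeter = 2 * (length + width)
Perimeter = 2 * (17 + 32)
Perimeter = 2 * 49
Perimeter = 98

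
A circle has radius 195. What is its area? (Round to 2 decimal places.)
Area = pi * r²
Area = pi * 195²
Area = pi * 38025
Area = 119459.06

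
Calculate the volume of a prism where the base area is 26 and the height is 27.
Volume = base area * height
Volume = 26 * 27
Volume = 702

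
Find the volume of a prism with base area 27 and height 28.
Volume = base area * height
Volume = 27 * 28
Volume = 756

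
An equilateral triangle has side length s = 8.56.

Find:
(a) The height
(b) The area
(a) Height h = s·√3/2 = 8.56·√3/2 = 7.413
(b) Area = (√3/4)·s² = (√3/4)·8.56² = (√3/4)·73.2736 = 31.73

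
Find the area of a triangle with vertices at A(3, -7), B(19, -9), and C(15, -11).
Using the coordinate formula: Area = (1/2)|x₁(y₂-y₃) + x₂(y₃-y₁) + x₃(y₁-y₂)|
Area = (1/2)|3((-9)-(-11)) + 19((-11)-(-7)) + 15((-7)-(-9))|
Area = (1/2)|3*2 + 19*(-4) + 15*2|
Area = (1/2)|6 + (-76) + 30|
Area = (1/2)*40 = 20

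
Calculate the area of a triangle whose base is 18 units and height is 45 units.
Area = (1/2) * base * height
Area = (1/2) * 18 * 45
Area = 405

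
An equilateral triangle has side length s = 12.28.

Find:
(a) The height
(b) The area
(a) Height h = s·√3/2 = 12.28·√3/2 = 10.63
(b) Area = (√3/4)·s² = (√3/4)·12.28² = (√3/4)·150.798 = 65.3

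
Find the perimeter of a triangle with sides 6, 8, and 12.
Perimeter = sum of all sides
Perimeter = 6 + 8 + 12
Perimeter = 26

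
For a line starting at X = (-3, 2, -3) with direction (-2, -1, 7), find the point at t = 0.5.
P(0.5) = (-3 + (-2)(0.5), 2 + (-1)(0.5), -3 + 7(0.5)) = (-4, 1.5, 0.5)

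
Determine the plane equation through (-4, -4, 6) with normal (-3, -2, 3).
d = n·P = (-3)(-4) + (-2)(-4) + (3)(6) = 38
Plane: -3x - 2y + 3z = 38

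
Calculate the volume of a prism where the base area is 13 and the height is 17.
Volume = base area * height
Volume = 13 * 17
Volume = 221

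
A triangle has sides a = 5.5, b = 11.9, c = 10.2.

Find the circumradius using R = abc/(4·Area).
s = (a+b+c)/2 = 13.8
Area = √(s(s-a)(s-b)(s-c)) = √(13.8·8.3·1.9·3.6) = 27.9902
R = abc/(4·Area) = (5.5·11.9·10.2)/(4·27.9902) = 667.59/111.9608 = 5.963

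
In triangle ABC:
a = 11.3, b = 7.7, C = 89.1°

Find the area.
Using A = ½ab·sin(C):
A = ½·11.3·7.7·sin(89.1°) = ½·87.01·0.999877 = 43.5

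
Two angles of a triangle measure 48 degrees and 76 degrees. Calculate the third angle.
Sum of angles in a triangle = 180 degrees
Third angle = 180 - 48 - 76
Third angle = 56 degrees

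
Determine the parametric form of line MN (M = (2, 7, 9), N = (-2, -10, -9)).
Direction vector d = N - M = (-4, -17, -18)
x = 2 - 4t, y = 7 - 17t, z = 9 - 18t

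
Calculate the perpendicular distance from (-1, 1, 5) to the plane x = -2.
d = |1(-1) + 0(1) + 0(5) - (-2)| / √(1² + 0² + 0²) = 1/√1 = 1.0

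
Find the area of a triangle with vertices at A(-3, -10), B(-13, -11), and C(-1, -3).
Using the coordinate formula: Area = (1/2)|x₁(y₂-y₃) + x₂(y₃-y₁) + x₃(y₁-y₂)|
Area = (1/2)|(-3)((-11)-(-3)) + (-13)((-3)-(-10)) + (-1)((-10)-(-11))|
Area = (1/2)|(-3)*(-8) + (-13)*7 + (-1)*1|
Area = (1/2)|24 + (-91) + (-1)|
Area = (1/2)*68 = 34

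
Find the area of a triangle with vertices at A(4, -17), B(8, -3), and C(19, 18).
Using the coordinate formula: Area = (1/2)|x₁(y₂-y₃) + x₂(y₃-y₁) + x₃(y₁-y₂)|
Area = (1/2)|4((-3)-18) + 8(18-(-17)) + 19((-17)-(-3))|
Area = (1/2)|4*(-21) + 8*35 + 19*(-14)|
Area = (1/2)|(-84) + 280 + (-266)|
Area = (1/2)*70 = 35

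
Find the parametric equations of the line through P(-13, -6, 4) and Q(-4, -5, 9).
Direction vector d = Q - P = (9, 1, 5)
x = -13 + 9t, y = -6 + t, z = 4 + 5t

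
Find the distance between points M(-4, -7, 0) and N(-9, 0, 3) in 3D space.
d = √[(-5)² + (7)² + (3)²] = √83 = 9.11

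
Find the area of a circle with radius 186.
Area = pi * r²
Area = pi * 186²
Area = pi * 34596
Area = 108686.54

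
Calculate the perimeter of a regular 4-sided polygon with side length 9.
Perimeter = number of sides * side length
Perimeter = 4 * 9
Perimeter = 36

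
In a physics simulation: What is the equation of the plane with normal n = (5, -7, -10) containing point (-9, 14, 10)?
d = n·P = (5)(-9) + (-7)(14) + (-10)(10) = -243
Plane: 5x - 7y - 10z = -243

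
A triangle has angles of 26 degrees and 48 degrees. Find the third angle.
Sum of angles in a triangle = 180 degrees
Third angle = 180 - 26 - 48
Third angle = 106 degrees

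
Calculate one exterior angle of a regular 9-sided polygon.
Exterior angle of a regular n-gon = 360/n
Exterior angle = 360/9
Exterior angle = 40 degrees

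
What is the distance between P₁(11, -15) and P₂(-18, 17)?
Using the distance formula: d = sqrt((x₂-x₁)² + (y₂-y₁)²)
dx = (-18) - 11 = -29
dy = 17 - (-15) = 32
d = sqrt((-29)² + 32²) = sqrt(841 + 1024) = sqrt(1865) = 43.19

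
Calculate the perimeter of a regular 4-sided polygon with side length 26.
Perimeter = number of sides * side length
Perimeter = 4 * 26
Perimeter = 104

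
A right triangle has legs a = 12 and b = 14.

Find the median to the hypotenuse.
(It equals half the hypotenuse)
Hypotenuse c = √(12² + 14²) = √340 = 18.4391
Median to hypotenuse = c/2 = 9.22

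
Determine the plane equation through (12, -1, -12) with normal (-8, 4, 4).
d = n·P = (-8)(12) + (4)(-1) + (4)(-12) = -148
Plane: -8x + 4y + 4z = -148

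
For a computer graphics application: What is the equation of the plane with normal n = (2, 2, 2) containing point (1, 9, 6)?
d = n·P = (2)(1) + (2)(9) + (2)(6) = 32
Plane: 2x + 2y + 2z = 32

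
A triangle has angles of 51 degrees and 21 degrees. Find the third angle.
Sum of angles in a triangle = 180 degrees
Third angle = 180 - 51 - 21
Third angle = 108 degrees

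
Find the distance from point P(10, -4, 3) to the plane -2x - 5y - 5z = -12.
d = |(-2)(10) + (-5)(-4) + (-5)(3) - (-12)| / √((-2)² + (-5)² + (-5)²) = 3/√54 = 0.4082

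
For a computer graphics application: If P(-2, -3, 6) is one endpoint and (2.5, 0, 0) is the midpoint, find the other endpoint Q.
Q = (2×2.5 - (-2), 2×0 - (-3), 2×0 - 6) = (7, 3, -6)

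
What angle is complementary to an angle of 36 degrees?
Complementary angles sum to 90 degrees.
Other angle = 90 - 36
Other angle = 54 degrees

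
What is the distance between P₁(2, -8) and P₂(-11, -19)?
Using the distance formula: d = sqrt((x₂-x₁)² + (y₂-y₁)²)
dx = (-11) - 2 = -13
dy = (-19) - (-8) = -11
d = sqrt((-13)² + (-11)²) = sqrt(169 + 121) = sqrt(290) = 17.03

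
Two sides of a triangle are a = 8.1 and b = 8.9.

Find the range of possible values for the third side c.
By the triangle inequality: |a - b| < c < a + b
|8.1 - 8.9| < c < 8.1 + 8.9
0.8 < c < 17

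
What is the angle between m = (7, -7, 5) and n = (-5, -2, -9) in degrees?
m·n = -66, |m|² = 123, |n|² = 110
cos θ = -66/√13530 ≈ -0.5674
θ ≈ 124.6°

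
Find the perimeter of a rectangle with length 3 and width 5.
Perimeter = 2 * (length + width)
Perimeter = 2 * (3 + 5)
Perimeter = 2 * 8
Perimeter = 16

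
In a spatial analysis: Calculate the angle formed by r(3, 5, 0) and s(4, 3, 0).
r·s = 27, |r|² = 34, |s|² = 25
cos θ = 27/√850 ≈ 0.9261
θ ≈ 22.17°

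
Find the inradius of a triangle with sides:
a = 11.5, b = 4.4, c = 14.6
s = (a+b+c)/2 = (11.5+4.4+14.6)/2 = 15.25
Area = √(s(s-a)(s-b)(s-c)) = √(15.25·3.75·10.85·0.65) = 20.0827
r = Area/s = 20.0827/15.25 = 1.317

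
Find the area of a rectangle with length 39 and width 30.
Area = length * width
Area = 39 * 30
Area = 1170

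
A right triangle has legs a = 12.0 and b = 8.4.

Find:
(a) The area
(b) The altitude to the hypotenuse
(a) Area = ½ab = ½·12.0·8.4 = 50.4
(b) Hypotenuse c = √(12.0² + 8.4²) = √214.56 = 14.6479
    Area = ½·c·h_c  →  h_c = 2·Area/c = 2·50.4/14.6479 = 6.882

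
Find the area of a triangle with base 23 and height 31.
Area = (1/2) * base * height
Area = (1/2) * 23 * 31
Area = 356.50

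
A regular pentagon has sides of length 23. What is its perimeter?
Perimeter = number of sides * side length
Perimeter = 5 * 23
Perimeter = 115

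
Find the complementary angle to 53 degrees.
Complementary angles sum to 90 degrees.
Other angle = 90 - 53
Other angle = 37 degrees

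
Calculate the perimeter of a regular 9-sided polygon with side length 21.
Perimeter = number of sides * side length
Perimeter = 9 * 21
Perimeter = 189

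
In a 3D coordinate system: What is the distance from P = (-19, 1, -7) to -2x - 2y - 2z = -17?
d = |(-2)(-19) + (-2)(1) + (-2)(-7) - (-17)| / √((-2)² + (-2)² + (-2)²) = 67/√12 = 19.34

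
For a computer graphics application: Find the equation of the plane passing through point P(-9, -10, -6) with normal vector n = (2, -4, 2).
d = n·P = (2)(-9) + (-4)(-10) + (2)(-6) = 10
Plane: 2x - 4y + 2z = 10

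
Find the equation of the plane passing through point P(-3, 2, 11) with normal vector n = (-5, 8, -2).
d = n·P = (-5)(-3) + (8)(2) + (-2)(11) = 9
Plane: -5x + 8y - 2z = 9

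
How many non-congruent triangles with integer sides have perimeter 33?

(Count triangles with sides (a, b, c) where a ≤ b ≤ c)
With a ≤ b ≤ c and a + b + c = 33, the triangle inequality a + b > c gives c < 33/2, so c ≤ 16.
Iterate a from 1 to ⌊p/3⌋ = 11; for each a, b ranges from a to ⌊(p−a)/2⌋ with c = p − a − b, keeping only c ≥ b.
Triples: (1, 16, 16), (2, 15, 16), (3, 14, 16), …
Count = 27 triangles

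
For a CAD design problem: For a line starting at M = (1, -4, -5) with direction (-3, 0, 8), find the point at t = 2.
P(2) = (1 + (-3)(2), -4 + 0(2), -5 + 8(2)) = (-5, -4, 11)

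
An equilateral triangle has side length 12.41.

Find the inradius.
For an equilateral triangle, r = s/(2√3) where s is the side.
r = 12.41/(2√3) = 12.41/3.464102 = 3.582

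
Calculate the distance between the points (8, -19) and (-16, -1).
Using the distance formula: d = sqrt((x₂-x₁)² + (y₂-y₁)²)
dx = (-16) - 8 = -24
dy = (-1) - (-19) = 18
d = sqrt((-24)² + 18²) = sqrt(576 + 324) = sqrt(900) = 30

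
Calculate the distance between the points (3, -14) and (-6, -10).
Using the distance formula: d = sqrt((x₂-x₁)² + (y₂-y₁)²)
dx = (-6) - 3 = -9
dy = (-10) - (-14) = 4
d = sqrt((-9)² + 4²) = sqrt(81 + 16) = sqrt(97) = 9.85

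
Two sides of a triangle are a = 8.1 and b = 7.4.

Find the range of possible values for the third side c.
By the triangle inequality: |a - b| < c < a + b
|8.1 - 7.4| < c < 8.1 + 7.4
0.7 < c < 15.5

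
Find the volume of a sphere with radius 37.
Volume = (4/3) * pi * r³
Volume = (4/3) * pi * 37³
Volume = (4/3) * pi * 50653
Volume = 212174.79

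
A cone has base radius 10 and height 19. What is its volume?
Volume = (1/3) * pi * r² * h
Volume = (1/3) * pi * 10² * 19
Volume = (1/3) * pi * 100 * 19
Volume = (1/3) * pi * 1900
Volume = 1989.68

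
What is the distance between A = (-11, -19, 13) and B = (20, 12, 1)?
d = √[(31)² + (31)² + (-12)²] = √2066 = 45.45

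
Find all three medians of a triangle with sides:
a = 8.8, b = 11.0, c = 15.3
Using m_x = ½√(2y² + 2z² - x²):
m_a = ½√(2·11.0² + 2·15.3² - 8.8²) = ½√632.74 = 12.58
m_b = ½√(2·8.8² + 2·15.3² - 11.0²) = ½√502.06 = 11.2
m_c = ½√(2·8.8² + 2·11.0² - 15.3²) = ½√162.79 = 6.379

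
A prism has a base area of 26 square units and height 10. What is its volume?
Volume = base area * height
Volume = 26 * 10
Volume = 260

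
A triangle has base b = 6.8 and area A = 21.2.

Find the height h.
A = ½bh  →  h = 2A/b
h = 2·21.2/6.8 = 6.235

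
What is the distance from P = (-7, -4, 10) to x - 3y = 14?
d = |1(-7) + (-3)(-4) + 0(10) - (14)| / √(1² + (-3)² + 0²) = 9/√10 = 2.846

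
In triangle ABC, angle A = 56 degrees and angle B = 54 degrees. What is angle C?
Sum of angles in a triangle = 180 degrees
Third angle = 180 - 56 - 54
Third angle = 70 degrees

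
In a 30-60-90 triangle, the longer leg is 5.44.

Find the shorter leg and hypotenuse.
In a 30-60-90 triangle, sides are in ratio 1 : √3 : 2.
Long leg = short leg·√3  →  short leg = 5.44/√3 = 3.141
Hypotenuse = 2·(short leg) = 2·5.44/√3 = 6.282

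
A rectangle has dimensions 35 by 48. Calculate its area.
Area = length * width
Area = 35 * 48
Area = 1680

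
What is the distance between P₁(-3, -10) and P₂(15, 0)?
Using the distance formula: d = sqrt((x₂-x₁)² + (y₂-y₁)²)
dx = 15 - (-3) = 18
dy = 0 - (-10) = 10
d = sqrt(18² + 10²) = sqrt(324 + 100) = sqrt(424) = 20.59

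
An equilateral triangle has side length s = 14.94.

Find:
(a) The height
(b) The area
(a) Height h = s·√3/2 = 14.94·√3/2 = 12.94
(b) Area = (√3/4)·s² = (√3/4)·14.94² = (√3/4)·223.204 = 96.65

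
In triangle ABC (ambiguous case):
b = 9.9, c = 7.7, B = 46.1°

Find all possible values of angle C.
sin(C)/c = sin(B)/b  →  sin(C) = c·sin(B)/b = 7.7·sin(46.1°)/9.9 = 0.560429
C₁ = arcsin(0.560429) = 34.09°,  C₂ = 180° - C₁ = 145.91°
Check C₂: A = 180° - 46.1° - 145.91° = -12.01° ≤ 0, rejected
C = 34.09° (one solution)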